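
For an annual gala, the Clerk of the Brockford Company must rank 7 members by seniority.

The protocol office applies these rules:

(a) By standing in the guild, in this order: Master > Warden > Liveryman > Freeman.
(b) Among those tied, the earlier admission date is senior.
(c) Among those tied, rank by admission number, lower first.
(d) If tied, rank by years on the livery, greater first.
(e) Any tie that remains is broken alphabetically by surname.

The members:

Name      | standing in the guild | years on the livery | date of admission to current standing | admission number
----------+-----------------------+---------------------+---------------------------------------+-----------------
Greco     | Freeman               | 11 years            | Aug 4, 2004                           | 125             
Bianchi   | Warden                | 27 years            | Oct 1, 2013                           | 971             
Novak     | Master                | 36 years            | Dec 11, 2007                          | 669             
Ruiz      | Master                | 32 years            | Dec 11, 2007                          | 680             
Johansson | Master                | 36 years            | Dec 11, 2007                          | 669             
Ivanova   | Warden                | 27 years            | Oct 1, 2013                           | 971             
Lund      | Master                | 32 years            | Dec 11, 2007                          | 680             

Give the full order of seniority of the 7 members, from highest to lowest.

Johansson, Novak, Lund, Ruiz, Bianchi, Ivanova, Greco

By standing in the guild: Johansson, Novak, Lund and Ruiz (Master); then Bianchi and Ivanova (Warden); then Greco (Freeman).
Johansson, Novak, Lund and Ruiz all have date of admission to current standing Dec 11, 2007, so the next rule applies.
Among Johansson, Novak, Lund and Ruiz, by admission number (lower first): Johansson and Novak (669) before Lund and Ruiz (680).
Johansson and Novak both have years on the livery 36 years, so the next rule applies.
Among Johansson and Novak, alphabetically by surname: Johansson before Novak.
Lund and Ruiz both have years on the livery 32 years, so the next rule applies.
Among Lund and Ruiz, alphabetically by surname: Lund before Ruiz.
Bianchi and Ivanova both have date of admission to current standing Oct 1, 2013, so the next rule applies.
Bianchi and Ivanova both have admission number 971, so the next rule applies.
Bianchi and Ivanova both have years on the livery 27 years, so the next rule applies.
Among Bianchi and Ivanova, alphabetically by surname: Bianchi before Ivanova.
Full order: Johansson, Novak, Lund, Ruiz, Bianchi, Ivanova, Greco.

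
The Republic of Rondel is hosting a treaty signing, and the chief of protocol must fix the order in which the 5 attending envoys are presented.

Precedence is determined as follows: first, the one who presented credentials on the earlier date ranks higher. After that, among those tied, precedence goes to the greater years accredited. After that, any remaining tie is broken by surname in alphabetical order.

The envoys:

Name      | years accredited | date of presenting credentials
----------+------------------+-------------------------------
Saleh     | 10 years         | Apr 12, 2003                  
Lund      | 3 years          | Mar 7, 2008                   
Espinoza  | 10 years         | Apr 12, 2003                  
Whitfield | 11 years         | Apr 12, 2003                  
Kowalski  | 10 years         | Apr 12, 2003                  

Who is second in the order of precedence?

Espinoza

By date of presenting credentials (earlier first): Whitfield, Espinoza, Kowalski and Saleh (each Apr 12, 2003); then Lund (Mar 7, 2008).
Among Whitfield, Espinoza, Kowalski and Saleh, by years accredited (higher first): Whitfield (11 years) before Espinoza, Kowalski and Saleh (10 years).
Among Espinoza, Kowalski and Saleh, alphabetically by surname: Espinoza before Kowalski before Saleh.
Order: Whitfield, Espinoza, Kowalski, Saleh, Lund.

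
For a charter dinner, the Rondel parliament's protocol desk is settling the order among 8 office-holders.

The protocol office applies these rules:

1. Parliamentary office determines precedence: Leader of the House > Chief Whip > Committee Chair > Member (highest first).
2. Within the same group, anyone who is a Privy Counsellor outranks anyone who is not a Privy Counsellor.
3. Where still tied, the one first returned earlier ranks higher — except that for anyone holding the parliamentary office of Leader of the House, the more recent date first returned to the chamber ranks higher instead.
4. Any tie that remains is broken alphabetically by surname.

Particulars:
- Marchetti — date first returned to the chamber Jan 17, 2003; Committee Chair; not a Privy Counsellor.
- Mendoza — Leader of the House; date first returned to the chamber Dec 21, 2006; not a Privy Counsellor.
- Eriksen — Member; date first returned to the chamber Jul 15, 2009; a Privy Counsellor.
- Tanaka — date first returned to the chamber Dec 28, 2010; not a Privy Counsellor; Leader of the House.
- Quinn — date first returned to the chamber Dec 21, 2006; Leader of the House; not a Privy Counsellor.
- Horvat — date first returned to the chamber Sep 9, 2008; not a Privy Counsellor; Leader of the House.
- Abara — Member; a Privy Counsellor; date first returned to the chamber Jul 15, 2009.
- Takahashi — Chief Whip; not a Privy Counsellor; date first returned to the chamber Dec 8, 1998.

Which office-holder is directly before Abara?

By parliamentary office: Tanaka, Horvat, Mendoza and Quinn (Leader of the House); then Takahashi (Chief Whip); then Marchetti (Committee Chair); then Abara and Eriksen (Member).
Tanaka, Horvat, Mendoza and Quinn are each not a Privy Counsellor, so the next rule applies.
Among Tanaka, Horvat, Mendoza and Quinn, by date first returned to the chamber (later first) (reversed rule for this group): Tanaka (Dec 28, 2010) before Horvat (Sep 9, 2008) before Mendoza and Quinn (Dec 21, 2006).
Among Mendoza and Quinn, alphabetically by surname: Mendoza before Quinn.
Abara and Eriksen are each a Privy Counsellor, so the next rule applies.
Abara and Eriksen both have date first returned to the chamber Jul 15, 2009, so the next rule applies.
Among Abara and Eriksen, alphabetically by surname: Abara before Eriksen.
Order: Tanaka, Horvat, Mendoza, Quinn, Takahashi, Marchetti, Abara, Eriksen.

Marchetti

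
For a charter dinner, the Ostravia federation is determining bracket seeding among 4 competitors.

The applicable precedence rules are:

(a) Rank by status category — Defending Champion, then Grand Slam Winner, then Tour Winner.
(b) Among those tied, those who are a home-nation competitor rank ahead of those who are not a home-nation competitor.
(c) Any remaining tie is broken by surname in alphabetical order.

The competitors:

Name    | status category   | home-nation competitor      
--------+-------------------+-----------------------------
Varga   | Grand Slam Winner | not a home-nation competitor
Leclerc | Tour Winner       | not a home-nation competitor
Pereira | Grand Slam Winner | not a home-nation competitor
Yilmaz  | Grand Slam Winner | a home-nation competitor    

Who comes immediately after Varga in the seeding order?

Leclerc

By status category: Yilmaz, Pereira and Varga (Grand Slam Winner); then Leclerc (Tour Winner).
Among Yilmaz, Pereira and Varga, a home-nation competitor before not a home-nation competitor: Yilmaz (a home-nation competitor) before Pereira and Varga (not a home-nation competitor).
Among Pereira and Varga, alphabetically by surname: Pereira before Varga.
Order: Yilmaz, Pereira, Varga, Leclerc.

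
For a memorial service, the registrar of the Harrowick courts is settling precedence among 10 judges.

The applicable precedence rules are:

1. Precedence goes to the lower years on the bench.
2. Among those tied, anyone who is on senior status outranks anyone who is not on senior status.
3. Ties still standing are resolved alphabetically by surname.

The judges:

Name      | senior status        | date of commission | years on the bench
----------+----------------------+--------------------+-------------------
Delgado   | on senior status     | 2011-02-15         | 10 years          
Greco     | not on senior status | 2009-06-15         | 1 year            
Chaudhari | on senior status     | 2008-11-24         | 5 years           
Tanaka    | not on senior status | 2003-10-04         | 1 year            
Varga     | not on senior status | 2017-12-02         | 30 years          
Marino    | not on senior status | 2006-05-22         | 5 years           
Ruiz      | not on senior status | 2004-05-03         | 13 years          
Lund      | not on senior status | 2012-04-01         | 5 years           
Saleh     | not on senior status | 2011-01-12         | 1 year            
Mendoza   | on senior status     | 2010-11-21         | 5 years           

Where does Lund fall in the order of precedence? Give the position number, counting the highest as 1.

6

By years on the bench (lower first): Greco, Saleh and Tanaka (each 1 year); then Chaudhari, Mendoza, Lund and Marino (each 5 years); then Delgado (10 years); then Ruiz (13 years); then Varga (30 years).
Greco, Saleh and Tanaka are each not on senior status, so the next rule applies.
Among Greco, Saleh and Tanaka, alphabetically by surname: Greco before Saleh before Tanaka.
Among Chaudhari, Mendoza, Lund and Marino, on senior status before not on senior status: Chaudhari and Mendoza (on senior status) before Lund and Marino (not on senior status).
Among Chaudhari and Mendoza, alphabetically by surname: Chaudhari before Mendoza.
Among Lund and Marino, alphabetically by surname: Lund before Marino.
Order: Greco, Saleh, Tanaka, Chaudhari, Mendoza, Lund, Marino, Delgado, Ruiz, Varga. So position 6.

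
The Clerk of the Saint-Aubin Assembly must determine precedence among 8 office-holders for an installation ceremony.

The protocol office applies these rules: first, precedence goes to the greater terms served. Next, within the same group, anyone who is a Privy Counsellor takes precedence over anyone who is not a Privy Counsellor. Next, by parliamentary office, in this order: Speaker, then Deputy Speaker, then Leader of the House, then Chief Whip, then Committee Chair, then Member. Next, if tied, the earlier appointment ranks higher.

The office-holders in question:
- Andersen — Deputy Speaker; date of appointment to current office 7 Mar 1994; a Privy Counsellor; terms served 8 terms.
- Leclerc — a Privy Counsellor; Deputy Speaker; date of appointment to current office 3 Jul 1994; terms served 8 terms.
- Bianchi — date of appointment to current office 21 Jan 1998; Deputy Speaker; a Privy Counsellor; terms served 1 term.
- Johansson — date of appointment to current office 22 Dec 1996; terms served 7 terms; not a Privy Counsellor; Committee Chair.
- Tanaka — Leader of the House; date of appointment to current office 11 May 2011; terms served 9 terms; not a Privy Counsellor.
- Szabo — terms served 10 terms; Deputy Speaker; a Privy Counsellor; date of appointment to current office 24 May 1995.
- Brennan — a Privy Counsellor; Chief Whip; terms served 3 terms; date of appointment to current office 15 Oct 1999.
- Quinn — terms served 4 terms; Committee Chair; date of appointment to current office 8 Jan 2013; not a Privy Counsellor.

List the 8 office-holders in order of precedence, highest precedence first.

By terms served (higher first): Szabo (10 terms); then Tanaka (9 terms); then Andersen and Leclerc (both 8 terms); then Johansson (7 terms); then Quinn (4 terms); then Brennan (3 terms); then Bianchi (1 term).
Andersen and Leclerc are each a Privy Counsellor, so the next rule applies.
Andersen and Leclerc are each Deputy Speaker, so the next rule applies.
Among Andersen and Leclerc, by date of appointment to current office (earlier first): Andersen (7 Mar 1994) before Leclerc (3 Jul 1994).
Full order: Szabo, Tanaka, Andersen, Leclerc, Johansson, Quinn, Brennan, Bianchi.

Szabo, Tanaka, Andersen, Leclerc, Johansson, Quinn, Brennan, Bianchi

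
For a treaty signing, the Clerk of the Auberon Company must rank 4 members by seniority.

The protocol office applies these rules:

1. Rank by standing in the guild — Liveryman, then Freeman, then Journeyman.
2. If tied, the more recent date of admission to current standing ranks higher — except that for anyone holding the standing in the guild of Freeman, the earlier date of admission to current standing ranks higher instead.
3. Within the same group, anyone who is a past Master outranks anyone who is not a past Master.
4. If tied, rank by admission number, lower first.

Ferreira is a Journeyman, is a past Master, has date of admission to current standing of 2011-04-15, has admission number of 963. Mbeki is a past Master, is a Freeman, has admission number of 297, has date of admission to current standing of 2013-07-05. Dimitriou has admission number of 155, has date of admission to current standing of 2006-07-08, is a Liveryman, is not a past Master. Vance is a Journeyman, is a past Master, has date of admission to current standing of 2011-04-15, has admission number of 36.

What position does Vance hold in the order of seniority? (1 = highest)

3

By standing in the guild: Dimitriou (Liveryman); then Mbeki (Freeman); then Vance and Ferreira (Journeyman).
Vance and Ferreira both have date of admission to current standing 2011-04-15, so the next rule applies.
Vance and Ferreira are each a past Master, so the next rule applies.
Among Vance and Ferreira, by admission number (lower first): Vance (36) before Ferreira (963).
Order: Dimitriou, Mbeki, Vance, Ferreira. So position 3.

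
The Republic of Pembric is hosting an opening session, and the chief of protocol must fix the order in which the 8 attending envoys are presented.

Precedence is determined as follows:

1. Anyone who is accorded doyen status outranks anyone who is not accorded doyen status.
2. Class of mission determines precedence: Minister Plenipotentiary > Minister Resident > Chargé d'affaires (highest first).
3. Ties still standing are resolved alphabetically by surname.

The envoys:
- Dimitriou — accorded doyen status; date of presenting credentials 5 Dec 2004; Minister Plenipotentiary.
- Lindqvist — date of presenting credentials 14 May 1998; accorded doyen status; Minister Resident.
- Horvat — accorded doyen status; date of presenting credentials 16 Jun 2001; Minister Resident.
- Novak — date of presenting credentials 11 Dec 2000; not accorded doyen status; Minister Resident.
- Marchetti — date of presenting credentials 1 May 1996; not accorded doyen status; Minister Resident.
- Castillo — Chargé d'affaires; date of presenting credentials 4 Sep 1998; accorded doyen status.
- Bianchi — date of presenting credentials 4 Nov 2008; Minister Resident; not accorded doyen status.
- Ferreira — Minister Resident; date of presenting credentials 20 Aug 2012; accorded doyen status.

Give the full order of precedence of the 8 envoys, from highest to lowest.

By the first rule: Dimitriou, Ferreira, Horvat, Lindqvist and Castillo (each accorded doyen status); then Bianchi, Marchetti and Novak (each not accorded doyen status).
Among Dimitriou, Ferreira, Horvat, Lindqvist and Castillo, by class of mission: Dimitriou (Minister Plenipotentiary) before Ferreira, Horvat and Lindqvist (Minister Resident) before Castillo (Chargé d'affaires).
Among Ferreira, Horvat and Lindqvist, alphabetically by surname: Ferreira before Horvat before Lindqvist.
Bianchi, Marchetti and Novak are each Minister Resident, so the next rule applies.
Among Bianchi, Marchetti and Novak, alphabetically by surname: Bianchi before Marchetti before Novak.
Full order: Dimitriou, Ferreira, Horvat, Lindqvist, Castillo, Bianchi, Marchetti, Novak.

Dimitriou, Ferreira, Horvat, Lindqvist, Castillo, Bianchi, Marchetti, Novak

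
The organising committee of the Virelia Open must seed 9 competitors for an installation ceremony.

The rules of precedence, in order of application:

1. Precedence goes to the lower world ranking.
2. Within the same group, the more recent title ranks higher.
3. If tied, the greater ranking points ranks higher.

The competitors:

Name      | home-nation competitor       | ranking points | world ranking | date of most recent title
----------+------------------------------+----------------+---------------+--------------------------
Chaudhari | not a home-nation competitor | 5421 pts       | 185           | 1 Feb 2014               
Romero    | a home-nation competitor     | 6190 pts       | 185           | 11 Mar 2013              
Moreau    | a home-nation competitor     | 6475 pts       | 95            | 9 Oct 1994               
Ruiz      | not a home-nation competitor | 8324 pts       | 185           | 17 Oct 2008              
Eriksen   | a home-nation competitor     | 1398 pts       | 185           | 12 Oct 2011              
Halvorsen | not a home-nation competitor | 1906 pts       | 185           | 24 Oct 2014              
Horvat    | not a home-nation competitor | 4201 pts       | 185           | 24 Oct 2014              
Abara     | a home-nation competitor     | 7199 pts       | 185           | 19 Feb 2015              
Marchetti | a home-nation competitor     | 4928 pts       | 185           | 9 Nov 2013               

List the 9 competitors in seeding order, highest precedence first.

Moreau, Abara, Horvat, Halvorsen, Chaudhari, Marchetti, Romero, Eriksen, Ruiz

By world ranking (lower first): Moreau (95); then Abara, Horvat, Halvorsen, Chaudhari, Marchetti, Romero, Eriksen and Ruiz (each 185).
Among Abara, Horvat, Halvorsen, Chaudhari, Marchetti, Romero, Eriksen and Ruiz, by date of most recent title (later first): Abara (19 Feb 2015) before Horvat and Halvorsen (24 Oct 2014) before Chaudhari (1 Feb 2014) before Marchetti (9 Nov 2013) before Romero (11 Mar 2013) before Eriksen (12 Oct 2011) before Ruiz (17 Oct 2008).
Among Horvat and Halvorsen, by ranking points (higher first): Horvat (4201 pts) before Halvorsen (1906 pts).
Full order: Moreau, Abara, Horvat, Halvorsen, Chaudhari, Marchetti, Romero, Eriksen, Ruiz.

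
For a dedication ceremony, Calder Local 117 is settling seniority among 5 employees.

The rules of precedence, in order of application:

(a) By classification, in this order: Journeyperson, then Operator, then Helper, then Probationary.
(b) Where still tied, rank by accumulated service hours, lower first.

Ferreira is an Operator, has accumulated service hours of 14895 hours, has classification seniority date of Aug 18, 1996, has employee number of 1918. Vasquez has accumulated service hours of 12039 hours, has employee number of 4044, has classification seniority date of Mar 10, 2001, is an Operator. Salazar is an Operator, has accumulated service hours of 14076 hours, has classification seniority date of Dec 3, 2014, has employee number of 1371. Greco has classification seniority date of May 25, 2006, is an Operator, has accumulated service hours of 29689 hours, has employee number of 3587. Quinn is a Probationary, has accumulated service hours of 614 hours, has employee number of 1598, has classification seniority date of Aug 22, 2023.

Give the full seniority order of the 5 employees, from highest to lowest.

Vasquez, Salazar, Ferreira, Greco, Quinn

By classification: Vasquez, Salazar, Ferreira and Greco (Operator); then Quinn (Probationary).
Among Vasquez, Salazar, Ferreira and Greco, by accumulated service hours (lower first): Vasquez (12039 hours) before Salazar (14076 hours) before Ferreira (14895 hours) before Greco (29689 hours).
Full order: Vasquez, Salazar, Ferreira, Greco, Quinn.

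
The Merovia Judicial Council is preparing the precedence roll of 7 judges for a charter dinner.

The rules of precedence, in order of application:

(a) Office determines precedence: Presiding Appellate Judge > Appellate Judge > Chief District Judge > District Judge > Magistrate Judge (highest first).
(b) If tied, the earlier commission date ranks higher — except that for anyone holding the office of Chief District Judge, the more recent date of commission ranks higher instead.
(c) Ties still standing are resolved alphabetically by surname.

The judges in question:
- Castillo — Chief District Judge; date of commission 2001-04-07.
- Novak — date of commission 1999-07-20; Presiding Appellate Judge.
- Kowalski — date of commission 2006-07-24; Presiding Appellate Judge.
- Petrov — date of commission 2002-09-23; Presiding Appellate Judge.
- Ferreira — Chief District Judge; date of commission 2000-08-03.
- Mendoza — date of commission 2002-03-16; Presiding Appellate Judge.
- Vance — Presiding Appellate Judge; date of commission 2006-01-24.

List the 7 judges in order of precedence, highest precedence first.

By office: Novak, Mendoza, Petrov, Vance and Kowalski (Presiding Appellate Judge); then Castillo and Ferreira (Chief District Judge).
Among Novak, Mendoza, Petrov, Vance and Kowalski, by date of commission (earlier first): Novak (1999-07-20) before Mendoza (2002-03-16) before Petrov (2002-09-23) before Vance (2006-01-24) before Kowalski (2006-07-24).
Among Castillo and Ferreira, by date of commission (later first) (reversed rule for this group): Castillo (2001-04-07) before Ferreira (2000-08-03).
Full order: Novak, Mendoza, Petrov, Vance, Kowalski, Castillo, Ferreira.

Novak, Mendoza, Petrov, Vance, Kowalski, Castillo, Ferreira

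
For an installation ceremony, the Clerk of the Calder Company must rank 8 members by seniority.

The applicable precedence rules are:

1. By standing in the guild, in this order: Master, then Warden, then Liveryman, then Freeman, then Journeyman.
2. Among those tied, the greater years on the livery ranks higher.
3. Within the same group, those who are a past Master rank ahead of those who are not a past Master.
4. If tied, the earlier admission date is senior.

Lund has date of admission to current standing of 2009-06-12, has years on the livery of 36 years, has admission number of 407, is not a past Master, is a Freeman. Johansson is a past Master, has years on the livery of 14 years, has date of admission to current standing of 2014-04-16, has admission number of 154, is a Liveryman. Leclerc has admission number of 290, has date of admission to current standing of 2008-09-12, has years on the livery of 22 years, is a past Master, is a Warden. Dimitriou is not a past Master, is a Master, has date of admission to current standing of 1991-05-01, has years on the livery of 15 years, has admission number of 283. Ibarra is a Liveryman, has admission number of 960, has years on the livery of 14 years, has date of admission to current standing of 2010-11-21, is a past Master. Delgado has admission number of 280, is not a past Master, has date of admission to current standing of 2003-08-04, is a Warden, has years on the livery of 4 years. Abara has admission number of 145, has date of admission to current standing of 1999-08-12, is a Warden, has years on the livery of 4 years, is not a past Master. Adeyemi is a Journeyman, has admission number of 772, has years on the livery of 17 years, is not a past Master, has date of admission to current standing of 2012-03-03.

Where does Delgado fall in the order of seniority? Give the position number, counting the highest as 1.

4

By standing in the guild: Dimitriou (Master); then Leclerc, Abara and Delgado (Warden); then Ibarra and Johansson (Liveryman); then Lund (Freeman); then Adeyemi (Journeyman).
Among Leclerc, Abara and Delgado, by years on the livery (higher first): Leclerc (22 years) before Abara and Delgado (4 years).
Abara and Delgado are each not a past Master, so the next rule applies.
Among Abara and Delgado, by date of admission to current standing (earlier first): Abara (1999-08-12) before Delgado (2003-08-04).
Ibarra and Johansson both have years on the livery 14 years, so the next rule applies.
Ibarra and Johansson are each a past Master, so the next rule applies.
Among Ibarra and Johansson, by date of admission to current standing (earlier first): Ibarra (2010-11-21) before Johansson (2014-04-16).
Order: Dimitriou, Leclerc, Abara, Delgado, Ibarra, Johansson, Lund, Adeyemi. So position 4.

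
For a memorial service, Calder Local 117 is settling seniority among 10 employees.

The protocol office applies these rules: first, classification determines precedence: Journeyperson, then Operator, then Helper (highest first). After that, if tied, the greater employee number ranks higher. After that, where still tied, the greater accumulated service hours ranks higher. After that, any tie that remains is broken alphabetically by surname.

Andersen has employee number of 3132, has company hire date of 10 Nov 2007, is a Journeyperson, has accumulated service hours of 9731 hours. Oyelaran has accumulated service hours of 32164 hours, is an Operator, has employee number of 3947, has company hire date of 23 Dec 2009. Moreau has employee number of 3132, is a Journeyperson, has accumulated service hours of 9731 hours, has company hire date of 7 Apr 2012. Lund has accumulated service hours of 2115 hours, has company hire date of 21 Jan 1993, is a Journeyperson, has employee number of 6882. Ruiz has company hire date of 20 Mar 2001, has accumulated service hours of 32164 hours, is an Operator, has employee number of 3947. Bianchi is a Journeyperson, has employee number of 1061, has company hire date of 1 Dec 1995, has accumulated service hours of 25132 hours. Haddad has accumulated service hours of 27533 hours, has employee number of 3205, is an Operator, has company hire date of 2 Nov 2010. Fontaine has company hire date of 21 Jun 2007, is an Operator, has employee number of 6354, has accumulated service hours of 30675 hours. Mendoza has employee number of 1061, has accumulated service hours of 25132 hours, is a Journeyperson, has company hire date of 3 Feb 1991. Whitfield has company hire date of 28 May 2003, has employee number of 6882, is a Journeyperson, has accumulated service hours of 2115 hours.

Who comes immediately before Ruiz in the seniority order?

By classification: Lund, Whitfield, Andersen, Moreau, Bianchi and Mendoza (Journeyperson); then Fontaine, Oyelaran, Ruiz and Haddad (Operator).
Among Lund, Whitfield, Andersen, Moreau, Bianchi and Mendoza, by employee number (higher first): Lund and Whitfield (6882) before Andersen and Moreau (3132) before Bianchi and Mendoza (1061).
Lund and Whitfield both have accumulated service hours 2115 hours, so the next rule applies.
Among Lund and Whitfield, alphabetically by surname: Lund before Whitfield.
Andersen and Moreau both have accumulated service hours 9731 hours, so the next rule applies.
Among Andersen and Moreau, alphabetically by surname: Andersen before Moreau.
Bianchi and Mendoza both have accumulated service hours 25132 hours, so the next rule applies.
Among Bianchi and Mendoza, alphabetically by surname: Bianchi before Mendoza.
Among Fontaine, Oyelaran, Ruiz and Haddad, by employee number (higher first): Fontaine (6354) before Oyelaran and Ruiz (3947) before Haddad (3205).
Oyelaran and Ruiz both have accumulated service hours 32164 hours, so the next rule applies.
Among Oyelaran and Ruiz, alphabetically by surname: Oyelaran before Ruiz.
Order: Lund, Whitfield, Andersen, Moreau, Bianchi, Mendoza, Fontaine, Oyelaran, Ruiz, Haddad.

Oyelaran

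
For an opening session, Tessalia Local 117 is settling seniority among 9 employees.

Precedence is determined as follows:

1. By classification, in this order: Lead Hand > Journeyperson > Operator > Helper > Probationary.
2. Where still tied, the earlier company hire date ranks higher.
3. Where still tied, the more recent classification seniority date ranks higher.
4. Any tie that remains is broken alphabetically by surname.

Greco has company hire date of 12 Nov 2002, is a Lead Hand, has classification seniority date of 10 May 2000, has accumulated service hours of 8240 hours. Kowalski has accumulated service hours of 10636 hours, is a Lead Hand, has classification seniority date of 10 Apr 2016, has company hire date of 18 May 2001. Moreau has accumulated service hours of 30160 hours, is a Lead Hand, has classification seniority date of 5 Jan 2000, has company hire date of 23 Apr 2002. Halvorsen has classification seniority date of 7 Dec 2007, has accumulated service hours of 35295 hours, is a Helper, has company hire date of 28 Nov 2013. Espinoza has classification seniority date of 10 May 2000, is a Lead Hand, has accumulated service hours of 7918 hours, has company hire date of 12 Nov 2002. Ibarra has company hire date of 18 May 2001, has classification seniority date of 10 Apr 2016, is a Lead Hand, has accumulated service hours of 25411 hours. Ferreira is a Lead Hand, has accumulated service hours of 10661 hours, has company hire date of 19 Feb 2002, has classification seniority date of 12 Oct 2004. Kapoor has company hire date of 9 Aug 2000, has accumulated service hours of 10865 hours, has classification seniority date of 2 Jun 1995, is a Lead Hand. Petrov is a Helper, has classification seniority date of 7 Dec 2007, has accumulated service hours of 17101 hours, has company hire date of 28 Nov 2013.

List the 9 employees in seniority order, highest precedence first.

Kapoor, Ibarra, Kowalski, Ferreira, Moreau, Espinoza, Greco, Halvorsen, Petrov

By classification: Kapoor, Ibarra, Kowalski, Ferreira, Moreau, Espinoza and Greco (Lead Hand); then Halvorsen and Petrov (Helper).
Among Kapoor, Ibarra, Kowalski, Ferreira, Moreau, Espinoza and Greco, by company hire date (earlier first): Kapoor (9 Aug 2000) before Ibarra and Kowalski (18 May 2001) before Ferreira (19 Feb 2002) before Moreau (23 Apr 2002) before Espinoza and Greco (12 Nov 2002).
Ibarra and Kowalski both have classification seniority date 10 Apr 2016, so the next rule applies.
Among Ibarra and Kowalski, alphabetically by surname: Ibarra before Kowalski.
Espinoza and Greco both have classification seniority date 10 May 2000, so the next rule applies.
Among Espinoza and Greco, alphabetically by surname: Espinoza before Greco.
Halvorsen and Petrov both have company hire date 28 Nov 2013, so the next rule applies.
Halvorsen and Petrov both have classification seniority date 7 Dec 2007, so the next rule applies.
Among Halvorsen and Petrov, alphabetically by surname: Halvorsen before Petrov.
Full order: Kapoor, Ibarra, Kowalski, Ferreira, Moreau, Espinoza, Greco, Halvorsen, Petrov.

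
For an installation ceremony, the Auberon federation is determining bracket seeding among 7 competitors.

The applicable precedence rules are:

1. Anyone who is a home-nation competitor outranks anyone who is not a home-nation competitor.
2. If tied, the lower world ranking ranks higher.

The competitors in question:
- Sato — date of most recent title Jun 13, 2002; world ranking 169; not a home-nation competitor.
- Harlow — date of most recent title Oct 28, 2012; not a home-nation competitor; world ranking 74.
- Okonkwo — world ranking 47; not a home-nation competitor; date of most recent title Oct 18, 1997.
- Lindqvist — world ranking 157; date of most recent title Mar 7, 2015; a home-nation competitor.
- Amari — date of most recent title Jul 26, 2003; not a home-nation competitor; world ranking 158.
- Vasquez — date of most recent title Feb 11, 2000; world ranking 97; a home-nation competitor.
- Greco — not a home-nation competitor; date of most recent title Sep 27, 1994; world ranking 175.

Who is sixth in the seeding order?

Sato

By the first rule: Vasquez and Lindqvist (both a home-nation competitor); then Okonkwo, Harlow, Amari, Sato and Greco (each not a home-nation competitor).
Among Vasquez and Lindqvist, by world ranking (lower first): Vasquez (97) before Lindqvist (157).
Among Okonkwo, Harlow, Amari, Sato and Greco, by world ranking (lower first): Okonkwo (47) before Harlow (74) before Amari (158) before Sato (169) before Greco (175).
Order: Vasquez, Lindqvist, Okonkwo, Harlow, Amari, Sato, Greco.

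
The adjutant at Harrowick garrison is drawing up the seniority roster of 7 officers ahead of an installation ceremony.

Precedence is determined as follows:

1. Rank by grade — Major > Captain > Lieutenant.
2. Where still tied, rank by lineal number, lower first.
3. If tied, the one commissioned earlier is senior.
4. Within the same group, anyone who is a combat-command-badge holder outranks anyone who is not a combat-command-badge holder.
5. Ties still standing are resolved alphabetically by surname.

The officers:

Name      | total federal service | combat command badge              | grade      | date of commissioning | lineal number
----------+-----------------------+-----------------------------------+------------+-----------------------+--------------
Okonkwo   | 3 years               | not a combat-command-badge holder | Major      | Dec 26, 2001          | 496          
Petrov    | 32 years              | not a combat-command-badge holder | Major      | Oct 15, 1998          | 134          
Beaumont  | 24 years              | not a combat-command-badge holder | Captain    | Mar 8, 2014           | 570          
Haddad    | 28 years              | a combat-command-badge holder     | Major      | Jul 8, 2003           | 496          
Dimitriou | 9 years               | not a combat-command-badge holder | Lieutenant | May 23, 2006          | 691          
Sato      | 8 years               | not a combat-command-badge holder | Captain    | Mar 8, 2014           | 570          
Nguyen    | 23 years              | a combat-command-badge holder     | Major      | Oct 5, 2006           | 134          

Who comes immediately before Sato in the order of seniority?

Beaumont

By grade: Petrov, Nguyen, Okonkwo and Haddad (Major); then Beaumont and Sato (Captain); then Dimitriou (Lieutenant).
Among Petrov, Nguyen, Okonkwo and Haddad, by lineal number (lower first): Petrov and Nguyen (134) before Okonkwo and Haddad (496).
Among Petrov and Nguyen, by date of commissioning (earlier first): Petrov (Oct 15, 1998) before Nguyen (Oct 5, 2006).
Among Okonkwo and Haddad, by date of commissioning (earlier first): Okonkwo (Dec 26, 2001) before Haddad (Jul 8, 2003).
Beaumont and Sato both have lineal number 570, so the next rule applies.
Beaumont and Sato both have date of commissioning Mar 8, 2014, so the next rule applies.
Beaumont and Sato are each not a combat-command-badge holder, so the next rule applies.
Among Beaumont and Sato, alphabetically by surname: Beaumont before Sato.
Order: Petrov, Nguyen, Okonkwo, Haddad, Beaumont, Sato, Dimitriou.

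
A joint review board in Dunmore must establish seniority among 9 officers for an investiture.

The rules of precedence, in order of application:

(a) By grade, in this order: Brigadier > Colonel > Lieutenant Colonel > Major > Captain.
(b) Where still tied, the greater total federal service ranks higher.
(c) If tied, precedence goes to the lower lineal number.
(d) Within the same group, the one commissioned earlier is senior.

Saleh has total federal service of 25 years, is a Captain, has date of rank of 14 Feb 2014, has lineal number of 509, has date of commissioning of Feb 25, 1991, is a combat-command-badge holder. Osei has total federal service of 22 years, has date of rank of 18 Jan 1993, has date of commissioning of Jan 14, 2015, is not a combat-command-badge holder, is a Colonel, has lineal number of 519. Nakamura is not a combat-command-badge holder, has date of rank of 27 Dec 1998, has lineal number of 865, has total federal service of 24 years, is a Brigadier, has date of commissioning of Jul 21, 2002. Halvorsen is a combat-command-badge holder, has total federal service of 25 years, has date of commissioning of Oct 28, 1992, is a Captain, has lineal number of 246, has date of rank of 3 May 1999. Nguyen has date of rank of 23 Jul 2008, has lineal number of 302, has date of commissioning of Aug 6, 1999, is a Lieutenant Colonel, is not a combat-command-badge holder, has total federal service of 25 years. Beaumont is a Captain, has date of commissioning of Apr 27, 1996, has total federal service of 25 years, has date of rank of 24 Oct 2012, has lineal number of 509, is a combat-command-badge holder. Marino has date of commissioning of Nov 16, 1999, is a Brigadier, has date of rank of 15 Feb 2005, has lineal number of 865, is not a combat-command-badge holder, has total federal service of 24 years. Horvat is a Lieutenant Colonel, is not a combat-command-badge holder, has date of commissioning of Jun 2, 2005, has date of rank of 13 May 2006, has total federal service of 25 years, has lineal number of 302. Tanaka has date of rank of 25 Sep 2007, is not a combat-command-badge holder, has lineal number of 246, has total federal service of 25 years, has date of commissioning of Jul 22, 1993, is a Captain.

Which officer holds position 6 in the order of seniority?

Halvorsen

By grade: Marino and Nakamura (Brigadier); then Osei (Colonel); then Nguyen and Horvat (Lieutenant Colonel); then Halvorsen, Tanaka, Saleh and Beaumont (Captain).
Marino and Nakamura both have total federal service 24 years, so the next rule applies.
Marino and Nakamura both have lineal number 865, so the next rule applies.
Among Marino and Nakamura, by date of commissioning (earlier first): Marino (Nov 16, 1999) before Nakamura (Jul 21, 2002).
Nguyen and Horvat both have total federal service 25 years, so the next rule applies.
Nguyen and Horvat both have lineal number 302, so the next rule applies.
Among Nguyen and Horvat, by date of commissioning (earlier first): Nguyen (Aug 6, 1999) before Horvat (Jun 2, 2005).
Halvorsen, Tanaka, Saleh and Beaumont all have total federal service 25 years, so the next rule applies.
Among Halvorsen, Tanaka, Saleh and Beaumont, by lineal number (lower first): Halvorsen and Tanaka (246) before Saleh and Beaumont (509).
Among Halvorsen and Tanaka, by date of commissioning (earlier first): Halvorsen (Oct 28, 1992) before Tanaka (Jul 22, 1993).
Among Saleh and Beaumont, by date of commissioning (earlier first): Saleh (Feb 25, 1991) before Beaumont (Apr 27, 1996).
Order: Marino, Nakamura, Osei, Nguyen, Horvat, Halvorsen, Tanaka, Saleh, Beaumont.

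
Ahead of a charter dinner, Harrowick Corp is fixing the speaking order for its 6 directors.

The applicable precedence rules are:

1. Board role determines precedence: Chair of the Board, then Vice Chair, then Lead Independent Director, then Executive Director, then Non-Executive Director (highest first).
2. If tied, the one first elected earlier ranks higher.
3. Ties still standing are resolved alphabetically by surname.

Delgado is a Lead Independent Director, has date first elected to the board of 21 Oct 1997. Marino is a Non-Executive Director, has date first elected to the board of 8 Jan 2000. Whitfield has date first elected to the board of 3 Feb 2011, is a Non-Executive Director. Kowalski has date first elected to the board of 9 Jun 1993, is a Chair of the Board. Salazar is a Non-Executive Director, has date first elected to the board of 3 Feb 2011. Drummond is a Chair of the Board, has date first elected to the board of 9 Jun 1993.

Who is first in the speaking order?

By board role: Drummond and Kowalski (Chair of the Board); then Delgado (Lead Independent Director); then Marino, Salazar and Whitfield (Non-Executive Director).
Drummond and Kowalski both have date first elected to the board 9 Jun 1993, so the next rule applies.
Among Drummond and Kowalski, alphabetically by surname: Drummond before Kowalski.
Among Marino, Salazar and Whitfield, by date first elected to the board (earlier first): Marino (8 Jan 2000) before Salazar and Whitfield (3 Feb 2011).
Among Salazar and Whitfield, alphabetically by surname: Salazar before Whitfield.
Order: Drummond, Kowalski, Delgado, Marino, Salazar, Whitfield.

Drummond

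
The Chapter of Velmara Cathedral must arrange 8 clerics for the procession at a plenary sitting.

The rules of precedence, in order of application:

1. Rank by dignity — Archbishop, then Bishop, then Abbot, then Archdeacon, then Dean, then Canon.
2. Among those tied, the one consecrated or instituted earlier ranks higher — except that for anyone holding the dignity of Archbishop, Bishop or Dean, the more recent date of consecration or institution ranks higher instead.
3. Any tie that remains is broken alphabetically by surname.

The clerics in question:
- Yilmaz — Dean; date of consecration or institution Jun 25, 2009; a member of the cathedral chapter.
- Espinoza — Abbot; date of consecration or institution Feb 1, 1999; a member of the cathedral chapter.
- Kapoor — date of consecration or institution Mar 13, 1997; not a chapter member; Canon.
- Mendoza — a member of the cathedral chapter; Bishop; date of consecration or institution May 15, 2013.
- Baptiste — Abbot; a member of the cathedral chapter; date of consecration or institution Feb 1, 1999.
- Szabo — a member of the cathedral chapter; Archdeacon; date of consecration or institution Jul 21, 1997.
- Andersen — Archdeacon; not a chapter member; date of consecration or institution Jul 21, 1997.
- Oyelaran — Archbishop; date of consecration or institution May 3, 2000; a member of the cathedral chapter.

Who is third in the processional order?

By dignity: Oyelaran (Archbishop); then Mendoza (Bishop); then Baptiste and Espinoza (Abbot); then Andersen and Szabo (Archdeacon); then Yilmaz (Dean); then Kapoor (Canon).
Baptiste and Espinoza both have date of consecration or institution Feb 1, 1999, so the next rule applies.
Among Baptiste and Espinoza, alphabetically by surname: Baptiste before Espinoza.
Andersen and Szabo both have date of consecration or institution Jul 21, 1997, so the next rule applies.
Among Andersen and Szabo, alphabetically by surname: Andersen before Szabo.
Order: Oyelaran, Mendoza, Baptiste, Espinoza, Andersen, Szabo, Yilmaz, Kapoor.

Baptiste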